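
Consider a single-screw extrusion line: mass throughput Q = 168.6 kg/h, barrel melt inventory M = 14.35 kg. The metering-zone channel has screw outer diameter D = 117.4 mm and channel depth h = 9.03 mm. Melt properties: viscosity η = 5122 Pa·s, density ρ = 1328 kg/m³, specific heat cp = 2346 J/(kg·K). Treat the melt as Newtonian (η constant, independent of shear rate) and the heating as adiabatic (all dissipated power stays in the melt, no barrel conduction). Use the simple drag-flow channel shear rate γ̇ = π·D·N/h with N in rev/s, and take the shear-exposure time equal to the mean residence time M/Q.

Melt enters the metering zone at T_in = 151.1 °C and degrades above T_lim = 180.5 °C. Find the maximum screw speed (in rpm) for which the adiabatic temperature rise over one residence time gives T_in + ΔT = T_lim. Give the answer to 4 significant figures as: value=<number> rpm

value=11.22 rpm

Convert throughput: Q = 168.6 kg/h = 168.6/3600 = 0.0468333 kg/s
t_res = M / Q_s = 14.35 / 0.0468333 = 306.406 s
Geometry in SI: D = 117.4 mm → 0.1174 m, h = 9.03 mm → 0.00903 m
ΔT_a = T_lim − T_in = 180.5 − 151.1 = 29.4 K
γ̇_max² = ΔT_a·ρ·cp / (η·t_res) = [29.4 × 1328 × 2346] / [5122 × 306.406] = 58.3629 s⁻²
γ̇_max = √58.3629 = 7.63956 s⁻¹
N_max = γ̇_max h / (πD) = 7.63956·0.00903/(π·0.1174) = 0.187042 rev/s → ×60 = 11.2225 rpm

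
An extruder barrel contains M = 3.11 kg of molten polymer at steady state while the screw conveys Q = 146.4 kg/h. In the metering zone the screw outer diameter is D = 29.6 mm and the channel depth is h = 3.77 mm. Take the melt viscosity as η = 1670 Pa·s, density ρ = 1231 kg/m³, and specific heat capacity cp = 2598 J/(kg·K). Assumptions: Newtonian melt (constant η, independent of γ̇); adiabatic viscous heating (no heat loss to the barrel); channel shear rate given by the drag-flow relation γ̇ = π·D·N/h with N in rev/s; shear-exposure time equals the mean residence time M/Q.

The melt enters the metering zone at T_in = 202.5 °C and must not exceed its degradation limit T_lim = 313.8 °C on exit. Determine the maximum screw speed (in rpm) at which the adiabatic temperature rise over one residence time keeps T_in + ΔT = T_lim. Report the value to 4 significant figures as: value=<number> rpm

Convert throughput: Q = 146.4 kg/h = 146.4/3600 = 0.0406667 kg/s
t_res = M / Q_s = 3.11 ÷ 0.0406667 = 76.4754 s
Geometry in SI: D = 29.6 mm → 0.0296 m, h = 3.77 mm → 0.00377 m
ΔT_a = T_lim − T_in = 313.8 − 202.5 = 111.3 K
Invert ΔT = ηγ̇²t_res/(ρcp) for γ̇: γ̇_max² = ΔT_a ρ cp / (η t_res) = 111.3·1231·2598 / (1670·76.4754) = 2787.11 s⁻²
γ̇_max = √2787.11 = 52.7931 s⁻¹
N_max = γ̇_max·h / (π·D) = 52.7931 · 0.00377 / (π · 0.0296) = 2.14031 rev/s = 128.419 rpm

value=128.4 rpm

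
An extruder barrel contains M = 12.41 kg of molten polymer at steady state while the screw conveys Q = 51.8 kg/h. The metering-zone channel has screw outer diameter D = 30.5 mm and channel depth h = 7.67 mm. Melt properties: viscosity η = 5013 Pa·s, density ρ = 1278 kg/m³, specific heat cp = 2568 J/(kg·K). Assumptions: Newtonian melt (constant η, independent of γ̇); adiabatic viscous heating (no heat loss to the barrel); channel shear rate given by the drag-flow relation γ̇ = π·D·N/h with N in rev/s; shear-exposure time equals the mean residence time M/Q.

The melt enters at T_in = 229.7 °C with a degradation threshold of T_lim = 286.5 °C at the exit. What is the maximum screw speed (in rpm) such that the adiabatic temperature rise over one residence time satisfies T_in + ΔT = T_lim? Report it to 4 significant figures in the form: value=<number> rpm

Convert throughput: Q = 51.8 kg/h = 51.8/3600 = 0.0143889 kg/s
t_res = M / Q_s = 12.41 ÷ 0.0143889 = 862.471 s
Geometry in SI: D = 30.5 mm → 0.0305 m, h = 7.67 mm → 0.00767 m
Allowable rise: ΔT_a = T_lim − T_in = 286.5 − 229.7 = 56.8 K
γ̇_max² = ΔT_a·ρ·cp/(η·t_res) = 56.8·1278·2568/(5013·862.471) = 43.1154 s⁻²
γ̇_max = √43.1154 = 6.56623 s⁻¹
N_max = γ̇_max·h / (π·D) = 6.56623 · 0.00767 / (π · 0.0305) = 0.525608 rev/s = 31.5365 rpm

value=31.54 rpm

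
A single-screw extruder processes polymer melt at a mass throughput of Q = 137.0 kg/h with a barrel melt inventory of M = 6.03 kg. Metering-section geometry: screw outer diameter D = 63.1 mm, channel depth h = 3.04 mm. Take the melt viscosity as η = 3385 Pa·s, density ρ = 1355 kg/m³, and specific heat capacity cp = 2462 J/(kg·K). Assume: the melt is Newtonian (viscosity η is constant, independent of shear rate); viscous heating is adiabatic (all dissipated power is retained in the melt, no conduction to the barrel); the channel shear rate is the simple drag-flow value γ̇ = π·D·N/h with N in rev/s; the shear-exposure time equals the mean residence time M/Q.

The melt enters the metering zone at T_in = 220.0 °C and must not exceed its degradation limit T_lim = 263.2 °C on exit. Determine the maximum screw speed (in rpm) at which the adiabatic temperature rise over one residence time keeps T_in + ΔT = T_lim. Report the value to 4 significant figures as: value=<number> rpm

Throughput in SI: Q_s = 137.0 kg/h ÷ 3600 s/h = 0.0380556 kg/s
Mean residence time: t_res = M/Q_s = 6.03 kg / 0.0380556 kg/s = 158.453 s
Convert to metres: D = 0.0631 m, h = 0.00304 m
ΔT_a = T_lim − T_in = 263.2 − 220.0 = 43.2 K
γ̇_max² = ΔT_a·ρ·cp/(η·t_res) = 43.2·1355·2462/(3385·158.453) = 268.691 s⁻²
γ̇_max = √268.691 = 16.3918 s⁻¹
Solve γ̇ = πDN/h for N: N_max = γ̇_max·h/(π·D) = 16.3918 × 0.00304 / (π × 0.0631) = 0.251374 rev/s = 15.0825 rpm

value=15.08 rpm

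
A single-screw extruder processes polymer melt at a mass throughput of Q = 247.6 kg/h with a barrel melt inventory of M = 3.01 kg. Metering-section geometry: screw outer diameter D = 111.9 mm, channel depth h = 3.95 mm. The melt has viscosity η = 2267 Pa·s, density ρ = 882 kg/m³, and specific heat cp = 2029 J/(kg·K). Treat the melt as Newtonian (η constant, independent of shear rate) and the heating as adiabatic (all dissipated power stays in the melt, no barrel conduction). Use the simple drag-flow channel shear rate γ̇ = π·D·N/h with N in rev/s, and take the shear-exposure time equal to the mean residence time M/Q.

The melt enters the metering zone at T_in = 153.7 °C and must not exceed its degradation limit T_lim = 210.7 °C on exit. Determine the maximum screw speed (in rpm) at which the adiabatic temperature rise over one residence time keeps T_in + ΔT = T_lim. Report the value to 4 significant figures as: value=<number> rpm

Convert throughput: Q = 247.6 kg/h = 247.6/3600 = 0.0687778 kg/s
t_res = M / Q_s = 3.01 ÷ 0.0687778 = 43.7641 s
Convert to metres: D = 0.1119 m, h = 0.00395 m
Allowable rise: ΔT_a = T_lim − T_in = 210.7 − 153.7 = 57 K
γ̇_max² = ΔT_a·ρ·cp / (η·t_res) = [57 × 882 × 2029] / [2267 × 43.7641] = 1028.15 s⁻²
γ̇_max = sqrt(1028.15) = 32.0647 s⁻¹
N_max = γ̇_max h / (πD) = 32.0647·0.00395/(π·0.1119) = 0.360284 rev/s → ×60 = 21.617 rpm

value=21.62 rpm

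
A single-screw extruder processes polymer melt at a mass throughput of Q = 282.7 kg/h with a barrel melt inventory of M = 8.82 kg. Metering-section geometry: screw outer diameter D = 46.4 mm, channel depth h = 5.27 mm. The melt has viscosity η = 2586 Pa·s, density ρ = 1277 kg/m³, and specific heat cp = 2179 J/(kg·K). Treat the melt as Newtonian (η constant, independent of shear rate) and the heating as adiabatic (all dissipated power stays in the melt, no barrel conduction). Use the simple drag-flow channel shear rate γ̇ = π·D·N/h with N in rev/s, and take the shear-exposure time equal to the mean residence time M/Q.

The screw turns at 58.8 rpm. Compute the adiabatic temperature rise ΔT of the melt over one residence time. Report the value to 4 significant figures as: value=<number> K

Throughput in SI: Q_s = 282.7 kg/h ÷ 3600 s/h = 0.0785278 kg/s
t_res = M / Q_s = 8.82 / 0.0785278 = 112.317 s
D = 46.4 mm = 0.0464 m;  h = 5.27 mm = 0.00527 m;  N = 58.8 rpm / 60 = 0.98 rev/s
γ̇ = π·D·N / h = π · 0.0464 · 0.98 / 0.00527 = 27.1071 s⁻¹
Adiabatic rise: ΔT = η γ̇² t_res / (ρ cp) = 2586·(27.1071)²·112.317 / (1277·2179) = 76.6995 K

value=76.70 K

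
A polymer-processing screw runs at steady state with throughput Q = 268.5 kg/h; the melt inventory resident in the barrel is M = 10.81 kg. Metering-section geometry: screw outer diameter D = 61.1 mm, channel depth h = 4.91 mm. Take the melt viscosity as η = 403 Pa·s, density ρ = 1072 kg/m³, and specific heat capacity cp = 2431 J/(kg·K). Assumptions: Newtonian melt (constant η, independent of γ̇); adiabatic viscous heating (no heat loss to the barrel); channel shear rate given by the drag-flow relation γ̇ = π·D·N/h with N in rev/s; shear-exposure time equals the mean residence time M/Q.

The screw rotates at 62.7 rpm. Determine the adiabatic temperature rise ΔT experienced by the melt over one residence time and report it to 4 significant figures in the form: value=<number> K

value=37.41 K

Convert throughput: Q = 268.5 kg/h = 268.5/3600 = 0.0745833 kg/s
t_res = M / Q_s = 10.81 ÷ 0.0745833 = 144.939 s
Convert to SI: D = 0.0611 m, h = 0.00491 m, N = 62.7/60 = 1.045 rev/s
Shear rate: γ̇ = πDN/h = π·0.0611·1.045/0.00491 = 40.8532 s⁻¹
ΔT = η·γ̇²·t_res/(ρ·cp) = [403 × 40.8532² × 144.939] / [1072 × 2431] = 37.4077 K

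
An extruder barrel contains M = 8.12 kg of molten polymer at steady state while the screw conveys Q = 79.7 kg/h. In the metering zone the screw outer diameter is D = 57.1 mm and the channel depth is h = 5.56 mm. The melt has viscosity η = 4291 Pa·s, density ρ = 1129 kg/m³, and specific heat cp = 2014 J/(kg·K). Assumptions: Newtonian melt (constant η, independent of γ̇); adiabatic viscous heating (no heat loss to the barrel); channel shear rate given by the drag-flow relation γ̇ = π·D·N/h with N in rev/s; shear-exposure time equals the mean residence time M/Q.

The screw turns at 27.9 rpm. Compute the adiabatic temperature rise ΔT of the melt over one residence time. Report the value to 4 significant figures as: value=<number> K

value=155.8 K

Q_s = Q / 3600 = 79.7 / 3600 = 0.0221389 kg/s
t_res = M / Q_s = 8.12 ÷ 0.0221389 = 366.775 s
Convert to SI: D = 0.0571 m, h = 0.00556 m, N = 27.9/60 = 0.465 rev/s
γ̇ = π·D·N / h = π · 0.0571 · 0.465 / 0.00556 = 15.0025 s⁻¹
Adiabatic rise: ΔT = η γ̇² t_res / (ρ cp) = 4291·(15.0025)²·366.775 / (1129·2014) = 155.788 K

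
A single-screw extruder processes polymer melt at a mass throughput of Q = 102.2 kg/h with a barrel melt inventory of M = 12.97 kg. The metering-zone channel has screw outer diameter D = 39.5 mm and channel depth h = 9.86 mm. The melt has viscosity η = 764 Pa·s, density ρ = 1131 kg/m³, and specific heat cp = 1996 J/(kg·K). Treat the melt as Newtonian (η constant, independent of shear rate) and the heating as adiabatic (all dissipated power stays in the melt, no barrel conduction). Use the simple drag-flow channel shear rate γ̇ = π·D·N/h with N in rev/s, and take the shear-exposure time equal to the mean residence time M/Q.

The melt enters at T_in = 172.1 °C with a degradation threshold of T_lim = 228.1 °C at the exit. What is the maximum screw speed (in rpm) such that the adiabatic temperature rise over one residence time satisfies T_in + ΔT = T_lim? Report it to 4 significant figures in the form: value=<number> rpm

Q_s = Q / 3600 = 102.2 / 3600 = 0.0283889 kg/s
t_res = M / Q_s = 12.97 / 0.0283889 = 456.869 s
D = 39.5 mm = 0.0395 m;  h = 9.86 mm = 0.00986 m
Allowable rise: ΔT_a = T_lim − T_in = 228.1 − 172.1 = 56 K
γ̇_max² = ΔT_a·ρ·cp/(η·t_res) = 56·1131·1996/(764·456.869) = 362.181 s⁻²
γ̇_max = √362.181 = 19.0311 s⁻¹
Solve γ̇ = πDN/h for N: N_max = γ̇_max·h/(π·D) = 19.0311 × 0.00986 / (π × 0.0395) = 1.51214 rev/s = 90.7286 rpm

value=90.73 rpm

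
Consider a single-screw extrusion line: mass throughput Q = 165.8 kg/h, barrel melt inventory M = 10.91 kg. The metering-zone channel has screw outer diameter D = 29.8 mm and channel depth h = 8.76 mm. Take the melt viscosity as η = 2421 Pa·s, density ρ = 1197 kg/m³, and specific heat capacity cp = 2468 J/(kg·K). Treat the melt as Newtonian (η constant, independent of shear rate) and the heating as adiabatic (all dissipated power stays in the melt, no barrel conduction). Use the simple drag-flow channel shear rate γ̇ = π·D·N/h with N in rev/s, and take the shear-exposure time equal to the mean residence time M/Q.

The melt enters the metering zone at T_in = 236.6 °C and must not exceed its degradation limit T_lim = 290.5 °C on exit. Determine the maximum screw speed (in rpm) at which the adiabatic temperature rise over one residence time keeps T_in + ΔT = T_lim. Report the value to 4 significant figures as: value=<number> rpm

value=93.55 rpm

Q_s = Q / 3600 = 165.8 / 3600 = 0.0460556 kg/s
t_res = M / Q_s = 10.91 ÷ 0.0460556 = 236.888 s
D = 29.8 mm = 0.0298 m;  h = 8.76 mm = 0.00876 m
ΔT_a = T_lim − T_in = 290.5 °C − 236.6 °C = 53.9 K
γ̇_max² = ΔT_a·ρ·cp/(η·t_res) = 53.9·1197·2468/(2421·236.888) = 277.645 s⁻²
γ̇_max = √277.645 = 16.6627 s⁻¹
N_max = γ̇_max h / (πD) = 16.6627·0.00876/(π·0.0298) = 1.55913 rev/s → ×60 = 93.548 rpm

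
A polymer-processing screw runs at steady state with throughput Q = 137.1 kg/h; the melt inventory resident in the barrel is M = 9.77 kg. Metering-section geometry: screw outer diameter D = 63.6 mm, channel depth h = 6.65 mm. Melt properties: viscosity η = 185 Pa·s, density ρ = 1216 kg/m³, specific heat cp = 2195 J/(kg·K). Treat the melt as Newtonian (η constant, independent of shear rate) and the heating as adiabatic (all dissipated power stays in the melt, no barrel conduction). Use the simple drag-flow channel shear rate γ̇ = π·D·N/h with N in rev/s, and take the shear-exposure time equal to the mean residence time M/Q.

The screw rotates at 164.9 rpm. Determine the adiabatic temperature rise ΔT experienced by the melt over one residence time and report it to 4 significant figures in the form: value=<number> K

Throughput in SI: Q_s = 137.1 kg/h ÷ 3600 s/h = 0.0380833 kg/s
t_res = M / Q_s = 9.77 / 0.0380833 = 256.543 s
Geometry in metres: D = 63.6 mm → 0.0636 m, h = 6.65 mm → 0.00665 m; screw speed N = 164.9 rpm = 2.74833 rev/s
γ̇ = π·D·N / h = π · 0.0636 · 2.74833 / 0.00665 = 82.5762 s⁻¹
ΔT = η·γ̇²·t_res/(ρ·cp) = [185 × 82.5762² × 256.543] / [1216 × 2195] = 121.247 K

value=121.2 K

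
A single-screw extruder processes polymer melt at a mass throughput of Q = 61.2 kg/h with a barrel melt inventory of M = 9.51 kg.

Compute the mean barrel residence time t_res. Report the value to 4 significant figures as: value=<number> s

value=559.4 s

Convert throughput: Q = 61.2 kg/h = 61.2/3600 = 0.017 kg/s
Mean residence time: t_res = M/Q_s = 9.51 kg / 0.017 kg/s = 559.412 s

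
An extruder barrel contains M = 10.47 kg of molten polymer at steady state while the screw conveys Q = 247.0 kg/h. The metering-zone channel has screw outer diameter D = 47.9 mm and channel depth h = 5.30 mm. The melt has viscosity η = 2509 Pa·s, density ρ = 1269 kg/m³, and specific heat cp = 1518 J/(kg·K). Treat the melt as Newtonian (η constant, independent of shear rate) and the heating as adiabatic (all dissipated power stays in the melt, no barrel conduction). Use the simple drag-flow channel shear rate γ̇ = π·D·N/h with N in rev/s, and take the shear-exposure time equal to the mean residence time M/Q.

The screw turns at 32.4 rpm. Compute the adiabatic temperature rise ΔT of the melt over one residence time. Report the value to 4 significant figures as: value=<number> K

value=46.72 K

Q_s = Q / 3600 = 247.0 / 3600 = 0.0686111 kg/s
t_res = M / Q_s = 10.47 ÷ 0.0686111 = 152.599 s
Geometry in metres: D = 47.9 mm → 0.0479 m, h = 5.30 mm → 0.0053 m; screw speed N = 32.4 rpm = 0.54 rev/s
γ̇ = π·D·N / h = π · 0.0479 · 0.54 / 0.0053 = 15.3322 s⁻¹
ΔT = η·γ̇²·t_res / (ρ·cp) = 2509 · (15.3322)² · 152.599 / (1269 · 1518) = 46.7225 K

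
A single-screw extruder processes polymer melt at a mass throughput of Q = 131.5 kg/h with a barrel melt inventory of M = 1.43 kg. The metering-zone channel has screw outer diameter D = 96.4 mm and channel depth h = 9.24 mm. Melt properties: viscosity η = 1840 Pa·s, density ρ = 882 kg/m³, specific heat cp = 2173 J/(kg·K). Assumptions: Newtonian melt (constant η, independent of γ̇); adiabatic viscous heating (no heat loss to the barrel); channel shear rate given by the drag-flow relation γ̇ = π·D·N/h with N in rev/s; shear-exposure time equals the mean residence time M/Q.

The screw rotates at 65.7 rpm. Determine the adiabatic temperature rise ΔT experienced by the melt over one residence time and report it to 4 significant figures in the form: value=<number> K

Q_s = Q / 3600 = 131.5 / 3600 = 0.0365278 kg/s
Mean residence time: t_res = M/Q_s = 1.43 kg / 0.0365278 kg/s = 39.1483 s
D = 96.4 mm = 0.0964 m;  h = 9.24 mm = 0.00924 m;  N = 65.7 rpm / 60 = 1.095 rev/s
γ̇ = π·D·N / h = π · 0.0964 · 1.095 / 0.00924 = 35.8896 s⁻¹
ΔT = η·γ̇²·t_res/(ρ·cp) = [1840 × 35.8896² × 39.1483] / [882 × 2173] = 48.4106 K

value=48.41 K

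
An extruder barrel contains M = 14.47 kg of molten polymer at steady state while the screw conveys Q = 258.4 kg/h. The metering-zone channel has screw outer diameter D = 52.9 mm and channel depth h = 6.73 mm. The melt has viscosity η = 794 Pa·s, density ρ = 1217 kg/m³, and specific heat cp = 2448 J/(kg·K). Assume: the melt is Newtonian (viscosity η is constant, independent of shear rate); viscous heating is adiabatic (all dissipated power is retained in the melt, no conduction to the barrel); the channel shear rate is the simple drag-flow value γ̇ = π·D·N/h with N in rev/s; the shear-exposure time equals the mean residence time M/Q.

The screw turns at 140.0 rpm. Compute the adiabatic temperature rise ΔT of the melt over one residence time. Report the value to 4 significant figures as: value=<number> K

value=178.4 K

Q_s = Q / 3600 = 258.4 / 3600 = 0.0717778 kg/s
t_res = M / Q_s = 14.47 ÷ 0.0717778 = 201.594 s
D = 52.9 mm = 0.0529 m;  h = 6.73 mm = 0.00673 m;  N = 140.0 rpm / 60 = 2.33333 rev/s
γ̇ = π·D·N / h = π · 0.0529 · 2.33333 / 0.00673 = 57.6192 s⁻¹
Adiabatic rise: ΔT = η γ̇² t_res / (ρ cp) = 794·(57.6192)²·201.594 / (1217·2448) = 178.374 K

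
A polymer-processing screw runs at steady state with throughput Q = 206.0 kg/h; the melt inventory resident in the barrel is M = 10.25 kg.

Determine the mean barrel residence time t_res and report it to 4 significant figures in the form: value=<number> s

value=179.1 s

Throughput in SI: Q_s = 206.0 kg/h ÷ 3600 s/h = 0.0572222 kg/s
t_res = M / Q_s = 10.25 / 0.0572222 = 179.126 s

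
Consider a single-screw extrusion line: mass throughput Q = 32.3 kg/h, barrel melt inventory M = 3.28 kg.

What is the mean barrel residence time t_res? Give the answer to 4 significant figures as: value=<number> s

value=365.6 s

Convert throughput: Q = 32.3 kg/h = 32.3/3600 = 0.00897222 kg/s
t_res = M / Q_s = 3.28 / 0.00897222 = 365.573 s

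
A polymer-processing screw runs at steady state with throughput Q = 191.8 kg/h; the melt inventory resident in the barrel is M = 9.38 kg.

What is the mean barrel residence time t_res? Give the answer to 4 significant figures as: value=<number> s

value=176.1 s

Convert throughput: Q = 191.8 kg/h = 191.8/3600 = 0.0532778 kg/s
t_res = M / Q_s = 9.38 ÷ 0.0532778 = 176.058 s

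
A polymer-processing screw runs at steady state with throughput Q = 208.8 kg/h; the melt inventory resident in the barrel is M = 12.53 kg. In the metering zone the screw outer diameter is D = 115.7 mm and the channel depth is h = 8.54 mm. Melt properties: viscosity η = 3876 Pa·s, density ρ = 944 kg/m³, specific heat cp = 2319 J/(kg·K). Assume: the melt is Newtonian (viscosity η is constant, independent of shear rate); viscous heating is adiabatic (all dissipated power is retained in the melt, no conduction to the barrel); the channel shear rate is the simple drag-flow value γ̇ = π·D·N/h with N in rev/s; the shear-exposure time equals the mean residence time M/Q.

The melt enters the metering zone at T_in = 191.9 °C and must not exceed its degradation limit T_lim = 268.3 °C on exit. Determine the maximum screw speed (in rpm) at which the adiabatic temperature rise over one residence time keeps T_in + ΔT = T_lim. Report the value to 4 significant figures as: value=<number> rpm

Convert throughput: Q = 208.8 kg/h = 208.8/3600 = 0.058 kg/s
Mean residence time: t_res = M/Q_s = 12.53 kg / 0.058 kg/s = 216.034 s
Geometry in SI: D = 115.7 mm → 0.1157 m, h = 8.54 mm → 0.00854 m
Allowable rise: ΔT_a = T_lim − T_in = 268.3 − 191.9 = 76.4 K
γ̇_max² = ΔT_a·ρ·cp / (η·t_res) = [76.4 × 944 × 2319] / [3876 × 216.034] = 199.737 s⁻²
γ̇_max = √199.737 = 14.1328 s⁻¹
Solve γ̇ = πDN/h for N: N_max = γ̇_max·h/(π·D) = 14.1328 × 0.00854 / (π × 0.1157) = 0.332051 rev/s = 19.923 rpm

value=19.92 rpm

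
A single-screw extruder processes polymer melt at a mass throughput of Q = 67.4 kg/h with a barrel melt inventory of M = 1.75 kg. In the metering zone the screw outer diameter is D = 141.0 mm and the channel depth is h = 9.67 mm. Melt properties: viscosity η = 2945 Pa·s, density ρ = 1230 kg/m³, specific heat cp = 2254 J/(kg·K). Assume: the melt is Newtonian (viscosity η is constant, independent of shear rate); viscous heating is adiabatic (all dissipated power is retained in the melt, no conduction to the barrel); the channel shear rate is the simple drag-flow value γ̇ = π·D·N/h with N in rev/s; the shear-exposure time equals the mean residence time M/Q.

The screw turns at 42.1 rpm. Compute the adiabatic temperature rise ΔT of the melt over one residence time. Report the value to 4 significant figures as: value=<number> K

value=102.6 K

Q_s = Q / 3600 = 67.4 / 3600 = 0.0187222 kg/s
t_res = M / Q_s = 1.75 ÷ 0.0187222 = 93.4718 s
Convert to SI: D = 0.141 m, h = 0.00967 m, N = 42.1/60 = 0.701667 rev/s
Shear rate: γ̇ = πDN/h = π·0.141·0.701667/0.00967 = 32.142 s⁻¹
Adiabatic rise: ΔT = η γ̇² t_res / (ρ cp) = 2945·(32.142)²·93.4718 / (1230·2254) = 102.578 K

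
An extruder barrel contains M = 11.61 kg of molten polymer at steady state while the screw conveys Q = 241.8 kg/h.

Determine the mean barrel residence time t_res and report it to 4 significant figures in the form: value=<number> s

Q_s = Q / 3600 = 241.8 / 3600 = 0.0671667 kg/s
Mean residence time: t_res = M/Q_s = 11.61 kg / 0.0671667 kg/s = 172.854 s

value=172.9 s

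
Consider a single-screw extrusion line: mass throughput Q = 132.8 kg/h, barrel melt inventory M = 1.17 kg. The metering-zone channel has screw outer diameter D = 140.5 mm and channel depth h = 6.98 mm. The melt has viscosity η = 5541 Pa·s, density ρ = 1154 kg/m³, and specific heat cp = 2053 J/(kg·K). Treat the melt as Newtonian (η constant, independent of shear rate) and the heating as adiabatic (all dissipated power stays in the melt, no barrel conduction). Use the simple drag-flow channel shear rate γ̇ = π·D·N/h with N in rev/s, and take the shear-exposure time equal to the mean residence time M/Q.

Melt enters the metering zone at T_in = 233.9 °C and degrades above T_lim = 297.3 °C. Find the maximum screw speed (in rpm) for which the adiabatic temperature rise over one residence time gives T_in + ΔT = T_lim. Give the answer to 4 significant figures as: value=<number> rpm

value=27.74 rpm

Convert throughput: Q = 132.8 kg/h = 132.8/3600 = 0.0368889 kg/s
t_res = M / Q_s = 1.17 ÷ 0.0368889 = 31.7169 s
D = 140.5 mm = 0.1405 m;  h = 6.98 mm = 0.00698 m
ΔT_a = T_lim − T_in = 297.3 − 233.9 = 63.4 K
γ̇_max² = ΔT_a·ρ·cp / (η·t_res) = [63.4 × 1154 × 2053] / [5541 × 31.7169] = 854.684 s⁻²
Take the square root: γ̇_max = √(854.684) = 29.235 s⁻¹
N_max = γ̇_max h / (πD) = 29.235·0.00698/(π·0.1405) = 0.462309 rev/s → ×60 = 27.7385 rpm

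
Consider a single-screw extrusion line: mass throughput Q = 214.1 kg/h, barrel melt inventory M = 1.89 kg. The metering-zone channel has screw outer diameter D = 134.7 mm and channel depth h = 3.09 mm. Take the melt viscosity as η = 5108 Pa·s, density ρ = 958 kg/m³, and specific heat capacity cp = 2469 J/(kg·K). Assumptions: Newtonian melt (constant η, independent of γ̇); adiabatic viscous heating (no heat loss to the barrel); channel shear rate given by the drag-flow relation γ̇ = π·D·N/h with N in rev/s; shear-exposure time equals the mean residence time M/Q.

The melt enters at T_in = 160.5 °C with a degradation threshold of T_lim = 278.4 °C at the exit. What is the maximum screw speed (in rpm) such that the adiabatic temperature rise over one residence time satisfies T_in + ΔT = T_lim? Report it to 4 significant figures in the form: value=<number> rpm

value=18.16 rpm

Q_s = Q / 3600 = 214.1 / 3600 = 0.0594722 kg/s
t_res = M / Q_s = 1.89 ÷ 0.0594722 = 31.7795 s
Convert to metres: D = 0.1347 m, h = 0.00309 m
Allowable rise: ΔT_a = T_lim − T_in = 278.4 − 160.5 = 117.9 K
γ̇_max² = ΔT_a·ρ·cp / (η·t_res) = [117.9 × 958 × 2469] / [5108 × 31.7795] = 1717.92 s⁻²
γ̇_max = sqrt(1717.92) = 41.4477 s⁻¹
N_max = γ̇_max·h / (π·D) = 41.4477 · 0.00309 / (π · 0.1347) = 0.302651 rev/s = 18.1591 rpm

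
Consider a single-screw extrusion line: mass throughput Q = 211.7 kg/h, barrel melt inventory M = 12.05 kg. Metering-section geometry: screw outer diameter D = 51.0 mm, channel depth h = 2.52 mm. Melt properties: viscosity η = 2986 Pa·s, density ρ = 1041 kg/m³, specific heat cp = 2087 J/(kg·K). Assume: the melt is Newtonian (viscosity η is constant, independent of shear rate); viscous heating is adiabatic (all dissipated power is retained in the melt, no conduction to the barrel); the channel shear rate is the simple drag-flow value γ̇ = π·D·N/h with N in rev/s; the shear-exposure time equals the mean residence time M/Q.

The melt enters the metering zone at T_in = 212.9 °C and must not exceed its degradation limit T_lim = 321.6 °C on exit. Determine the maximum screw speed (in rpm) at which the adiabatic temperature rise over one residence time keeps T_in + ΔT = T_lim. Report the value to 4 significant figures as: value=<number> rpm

value=18.54 rpm

Throughput in SI: Q_s = 211.7 kg/h ÷ 3600 s/h = 0.0588056 kg/s
Mean residence time: t_res = M/Q_s = 12.05 kg / 0.0588056 kg/s = 204.913 s
D = 51.0 mm = 0.051 m;  h = 2.52 mm = 0.00252 m
Allowable rise: ΔT_a = T_lim − T_in = 321.6 − 212.9 = 108.7 K
Invert ΔT = ηγ̇²t_res/(ρcp) for γ̇: γ̇_max² = ΔT_a ρ cp / (η t_res) = 108.7·1041·2087 / (2986·204.913) = 385.962 s⁻²
γ̇_max = sqrt(385.962) = 19.6459 s⁻¹
N_max = γ̇_max h / (πD) = 19.6459·0.00252/(π·0.051) = 0.308996 rev/s → ×60 = 18.5397 rpm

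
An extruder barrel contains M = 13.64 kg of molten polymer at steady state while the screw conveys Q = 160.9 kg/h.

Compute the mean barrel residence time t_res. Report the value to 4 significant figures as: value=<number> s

value=305.2 s

Throughput in SI: Q_s = 160.9 kg/h ÷ 3600 s/h = 0.0446944 kg/s
t_res = M / Q_s = 13.64 / 0.0446944 = 305.183 s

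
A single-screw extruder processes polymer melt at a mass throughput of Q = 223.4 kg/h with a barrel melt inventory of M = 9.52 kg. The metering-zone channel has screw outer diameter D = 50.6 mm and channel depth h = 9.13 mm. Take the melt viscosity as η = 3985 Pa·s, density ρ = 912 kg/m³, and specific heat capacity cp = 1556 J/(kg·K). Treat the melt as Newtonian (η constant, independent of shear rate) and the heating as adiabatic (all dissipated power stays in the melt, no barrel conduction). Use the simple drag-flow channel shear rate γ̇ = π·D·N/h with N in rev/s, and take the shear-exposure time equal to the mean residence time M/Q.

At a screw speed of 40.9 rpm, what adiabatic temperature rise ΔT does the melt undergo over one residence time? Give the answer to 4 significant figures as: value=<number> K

value=60.69 K

Q_s = Q / 3600 = 223.4 / 3600 = 0.0620556 kg/s
t_res = M / Q_s = 9.52 / 0.0620556 = 153.411 s
Geometry in metres: D = 50.6 mm → 0.0506 m, h = 9.13 mm → 0.00913 m; screw speed N = 40.9 rpm = 0.681667 rev/s
γ̇ = π D N / h = (π)(0.0506)(0.681667) / 0.00913 = 11.8687 s⁻¹
ΔT = η·γ̇²·t_res / (ρ·cp) = 3985 · (11.8687)² · 153.411 / (912 · 1556) = 60.6853 K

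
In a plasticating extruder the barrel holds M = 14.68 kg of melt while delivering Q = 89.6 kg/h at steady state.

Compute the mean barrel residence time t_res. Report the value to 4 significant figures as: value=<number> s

Throughput in SI: Q_s = 89.6 kg/h ÷ 3600 s/h = 0.0248889 kg/s
Mean residence time: t_res = M/Q_s = 14.68 kg / 0.0248889 kg/s = 589.821 s

value=589.8 s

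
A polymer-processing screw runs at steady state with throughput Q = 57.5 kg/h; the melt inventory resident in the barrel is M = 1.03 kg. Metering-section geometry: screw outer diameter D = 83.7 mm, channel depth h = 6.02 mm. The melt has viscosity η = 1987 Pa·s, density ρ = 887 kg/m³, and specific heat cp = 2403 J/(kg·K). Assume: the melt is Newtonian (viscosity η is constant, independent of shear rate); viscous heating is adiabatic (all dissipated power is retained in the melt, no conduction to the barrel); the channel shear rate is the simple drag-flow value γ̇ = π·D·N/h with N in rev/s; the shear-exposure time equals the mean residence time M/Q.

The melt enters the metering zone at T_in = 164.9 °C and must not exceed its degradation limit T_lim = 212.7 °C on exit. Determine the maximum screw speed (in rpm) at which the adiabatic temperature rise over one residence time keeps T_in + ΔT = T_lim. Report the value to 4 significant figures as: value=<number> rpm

value=38.73 rpm

Convert throughput: Q = 57.5 kg/h = 57.5/3600 = 0.0159722 kg/s
t_res = M / Q_s = 1.03 / 0.0159722 = 64.487 s
Geometry in SI: D = 83.7 mm → 0.0837 m, h = 6.02 mm → 0.00602 m
ΔT_a = T_lim − T_in = 212.7 − 164.9 = 47.8 K
Invert ΔT = ηγ̇²t_res/(ρcp) for γ̇: γ̇_max² = ΔT_a ρ cp / (η t_res) = 47.8·887·2403 / (1987·64.487) = 795.125 s⁻²
Take the square root: γ̇_max = √(795.125) = 28.198 s⁻¹
N_max = γ̇_max·h / (π·D) = 28.198 · 0.00602 / (π · 0.0837) = 0.645563 rev/s = 38.7338 rpm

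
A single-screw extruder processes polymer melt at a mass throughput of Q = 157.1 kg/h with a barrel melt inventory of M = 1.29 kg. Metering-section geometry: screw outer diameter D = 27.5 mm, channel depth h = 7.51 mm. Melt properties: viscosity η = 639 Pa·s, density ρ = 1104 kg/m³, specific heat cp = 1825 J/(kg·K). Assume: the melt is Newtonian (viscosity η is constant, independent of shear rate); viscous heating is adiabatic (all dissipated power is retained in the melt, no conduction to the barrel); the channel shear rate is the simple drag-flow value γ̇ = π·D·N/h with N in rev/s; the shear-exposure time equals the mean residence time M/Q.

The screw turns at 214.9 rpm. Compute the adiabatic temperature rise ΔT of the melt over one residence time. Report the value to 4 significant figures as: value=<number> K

value=15.92 K

Q_s = Q / 3600 = 157.1 / 3600 = 0.0436389 kg/s
t_res = M / Q_s = 1.29 ÷ 0.0436389 = 29.5608 s
Geometry in metres: D = 27.5 mm → 0.0275 m, h = 7.51 mm → 0.00751 m; screw speed N = 214.9 rpm = 3.58167 rev/s
Shear rate: γ̇ = πDN/h = π·0.0275·3.58167/0.00751 = 41.2029 s⁻¹
Adiabatic rise: ΔT = η γ̇² t_res / (ρ cp) = 639·(41.2029)²·29.5608 / (1104·1825) = 15.9162 K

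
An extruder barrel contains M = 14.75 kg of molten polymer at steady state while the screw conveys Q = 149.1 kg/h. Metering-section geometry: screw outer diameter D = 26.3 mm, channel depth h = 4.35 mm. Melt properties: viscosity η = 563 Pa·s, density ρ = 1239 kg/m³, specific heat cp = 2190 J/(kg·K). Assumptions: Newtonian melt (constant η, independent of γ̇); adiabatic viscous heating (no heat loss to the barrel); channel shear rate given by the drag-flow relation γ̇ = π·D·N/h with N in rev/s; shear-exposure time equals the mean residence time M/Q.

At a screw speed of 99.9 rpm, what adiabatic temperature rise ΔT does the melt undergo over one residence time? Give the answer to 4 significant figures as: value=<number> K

Convert throughput: Q = 149.1 kg/h = 149.1/3600 = 0.0414167 kg/s
Mean residence time: t_res = M/Q_s = 14.75 kg / 0.0414167 kg/s = 356.137 s
Geometry in metres: D = 26.3 mm → 0.0263 m, h = 4.35 mm → 0.00435 m; screw speed N = 99.9 rpm = 1.665 rev/s
γ̇ = π D N / h = (π)(0.0263)(1.665) / 0.00435 = 31.625 s⁻¹
ΔT = η·γ̇²·t_res/(ρ·cp) = [563 × 31.625² × 356.137] / [1239 × 2190] = 73.9045 K

value=73.90 K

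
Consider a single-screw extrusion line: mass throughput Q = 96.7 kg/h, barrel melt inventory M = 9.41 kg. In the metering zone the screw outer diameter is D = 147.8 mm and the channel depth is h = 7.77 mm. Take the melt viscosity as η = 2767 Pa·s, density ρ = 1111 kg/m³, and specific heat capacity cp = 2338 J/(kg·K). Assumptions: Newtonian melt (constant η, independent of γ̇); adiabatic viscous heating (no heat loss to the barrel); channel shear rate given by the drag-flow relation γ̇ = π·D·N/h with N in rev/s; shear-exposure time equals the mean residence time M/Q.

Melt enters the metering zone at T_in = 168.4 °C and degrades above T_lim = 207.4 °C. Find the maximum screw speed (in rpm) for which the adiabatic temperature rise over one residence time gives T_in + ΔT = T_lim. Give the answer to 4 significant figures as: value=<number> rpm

Convert throughput: Q = 96.7 kg/h = 96.7/3600 = 0.0268611 kg/s
Mean residence time: t_res = M/Q_s = 9.41 kg / 0.0268611 kg/s = 350.321 s
D = 147.8 mm = 0.1478 m;  h = 7.77 mm = 0.00777 m
ΔT_a = T_lim − T_in = 207.4 °C − 168.4 °C = 39 K
γ̇_max² = ΔT_a·ρ·cp / (η·t_res) = [39 × 1111 × 2338] / [2767 × 350.321] = 104.508 s⁻²
γ̇_max = sqrt(104.508) = 10.2229 s⁻¹
N_max = γ̇_max·h / (π·D) = 10.2229 · 0.00777 / (π · 0.1478) = 0.171069 rev/s = 10.2641 rpm

value=10.26 rpm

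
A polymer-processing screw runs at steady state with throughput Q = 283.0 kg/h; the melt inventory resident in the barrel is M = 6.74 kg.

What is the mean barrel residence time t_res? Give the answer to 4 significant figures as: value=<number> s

Convert throughput: Q = 283.0 kg/h = 283.0/3600 = 0.0786111 kg/s
Mean residence time: t_res = M/Q_s = 6.74 kg / 0.0786111 kg/s = 85.7385 s

value=85.74 s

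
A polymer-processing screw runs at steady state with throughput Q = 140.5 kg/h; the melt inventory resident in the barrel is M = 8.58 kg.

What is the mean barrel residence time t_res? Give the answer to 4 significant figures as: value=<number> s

value=219.8 s

Throughput in SI: Q_s = 140.5 kg/h ÷ 3600 s/h = 0.0390278 kg/s
Mean residence time: t_res = M/Q_s = 8.58 kg / 0.0390278 kg/s = 219.843 s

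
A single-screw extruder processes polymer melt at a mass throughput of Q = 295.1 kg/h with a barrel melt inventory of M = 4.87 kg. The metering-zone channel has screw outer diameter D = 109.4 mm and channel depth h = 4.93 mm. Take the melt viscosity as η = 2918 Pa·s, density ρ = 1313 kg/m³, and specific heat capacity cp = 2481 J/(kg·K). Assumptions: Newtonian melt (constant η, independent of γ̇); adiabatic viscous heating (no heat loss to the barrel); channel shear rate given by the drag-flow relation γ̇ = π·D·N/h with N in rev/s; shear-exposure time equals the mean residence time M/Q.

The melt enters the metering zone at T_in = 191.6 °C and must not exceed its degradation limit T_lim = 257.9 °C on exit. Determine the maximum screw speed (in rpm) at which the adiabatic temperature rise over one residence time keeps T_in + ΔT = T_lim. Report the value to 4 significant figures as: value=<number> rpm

value=30.38 rpm

Q_s = Q / 3600 = 295.1 / 3600 = 0.0819722 kg/s
t_res = M / Q_s = 4.87 ÷ 0.0819722 = 59.4104 s
D = 109.4 mm = 0.1094 m;  h = 4.93 mm = 0.00493 m
ΔT_a = T_lim − T_in = 257.9 − 191.6 = 66.3 K
γ̇_max² = ΔT_a·ρ·cp / (η·t_res) = [66.3 × 1313 × 2481] / [2918 × 59.4104] = 1245.83 s⁻²
γ̇_max = sqrt(1245.83) = 35.2963 s⁻¹
N_max = γ̇_max h / (πD) = 35.2963·0.00493/(π·0.1094) = 0.506301 rev/s → ×60 = 30.378 rpm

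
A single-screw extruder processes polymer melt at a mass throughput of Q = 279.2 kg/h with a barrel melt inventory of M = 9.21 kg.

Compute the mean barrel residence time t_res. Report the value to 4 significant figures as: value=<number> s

Throughput in SI: Q_s = 279.2 kg/h ÷ 3600 s/h = 0.0775556 kg/s
t_res = M / Q_s = 9.21 ÷ 0.0775556 = 118.754 s

value=118.8 s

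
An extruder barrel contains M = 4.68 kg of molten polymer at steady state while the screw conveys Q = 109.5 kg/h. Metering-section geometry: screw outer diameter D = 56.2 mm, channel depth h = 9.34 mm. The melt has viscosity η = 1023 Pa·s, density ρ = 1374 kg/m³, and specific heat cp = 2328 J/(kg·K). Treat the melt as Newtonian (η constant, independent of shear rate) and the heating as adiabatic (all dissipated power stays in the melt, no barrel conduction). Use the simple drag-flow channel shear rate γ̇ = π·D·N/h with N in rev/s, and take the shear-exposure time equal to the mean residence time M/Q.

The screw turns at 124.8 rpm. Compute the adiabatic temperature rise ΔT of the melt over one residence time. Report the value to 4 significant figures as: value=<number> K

Q_s = Q / 3600 = 109.5 / 3600 = 0.0304167 kg/s
t_res = M / Q_s = 4.68 ÷ 0.0304167 = 153.863 s
Geometry in metres: D = 56.2 mm → 0.0562 m, h = 9.34 mm → 0.00934 m; screw speed N = 124.8 rpm = 2.08 rev/s
γ̇ = π·D·N / h = π · 0.0562 · 2.08 / 0.00934 = 39.319 s⁻¹
ΔT = η·γ̇²·t_res/(ρ·cp) = [1023 × 39.319² × 153.863] / [1374 × 2328] = 76.0756 K

value=76.08 K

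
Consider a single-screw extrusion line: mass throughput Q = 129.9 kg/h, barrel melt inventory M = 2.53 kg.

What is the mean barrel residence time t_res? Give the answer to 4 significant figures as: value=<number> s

value=70.12 s

Q_s = Q / 3600 = 129.9 / 3600 = 0.0360833 kg/s
t_res = M / Q_s = 2.53 ÷ 0.0360833 = 70.1155 s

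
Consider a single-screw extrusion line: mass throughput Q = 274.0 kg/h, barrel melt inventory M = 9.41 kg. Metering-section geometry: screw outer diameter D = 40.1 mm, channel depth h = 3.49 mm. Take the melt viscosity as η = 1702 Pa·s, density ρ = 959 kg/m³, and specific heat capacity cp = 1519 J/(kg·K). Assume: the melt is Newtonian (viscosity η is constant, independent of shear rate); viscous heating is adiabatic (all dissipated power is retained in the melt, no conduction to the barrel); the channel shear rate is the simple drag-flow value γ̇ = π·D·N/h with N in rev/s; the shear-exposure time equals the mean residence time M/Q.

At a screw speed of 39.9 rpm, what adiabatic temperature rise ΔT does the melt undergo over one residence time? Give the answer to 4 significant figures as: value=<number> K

value=83.23 K

Q_s = Q / 3600 = 274.0 / 3600 = 0.0761111 kg/s
t_res = M / Q_s = 9.41 / 0.0761111 = 123.635 s
Geometry in metres: D = 40.1 mm → 0.0401 m, h = 3.49 mm → 0.00349 m; screw speed N = 39.9 rpm = 0.665 rev/s
γ̇ = π D N / h = (π)(0.0401)(0.665) / 0.00349 = 24.0044 s⁻¹
ΔT = η·γ̇²·t_res/(ρ·cp) = [1702 × 24.0044² × 123.635] / [959 × 1519] = 83.2349 K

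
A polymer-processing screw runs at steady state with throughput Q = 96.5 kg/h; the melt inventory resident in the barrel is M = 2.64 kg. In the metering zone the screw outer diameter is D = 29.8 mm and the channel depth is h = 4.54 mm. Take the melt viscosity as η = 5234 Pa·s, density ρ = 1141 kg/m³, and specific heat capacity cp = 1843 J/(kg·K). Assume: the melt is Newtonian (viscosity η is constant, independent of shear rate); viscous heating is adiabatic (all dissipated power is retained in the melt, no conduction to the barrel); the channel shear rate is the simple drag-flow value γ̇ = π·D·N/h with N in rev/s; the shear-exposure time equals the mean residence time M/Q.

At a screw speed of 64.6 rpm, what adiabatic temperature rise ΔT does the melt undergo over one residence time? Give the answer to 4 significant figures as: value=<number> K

Q_s = Q / 3600 = 96.5 / 3600 = 0.0268056 kg/s
Mean residence time: t_res = M/Q_s = 2.64 kg / 0.0268056 kg/s = 98.487 s
Convert to SI: D = 0.0298 m, h = 0.00454 m, N = 64.6/60 = 1.07667 rev/s
γ̇ = π·D·N / h = π · 0.0298 · 1.07667 / 0.00454 = 22.202 s⁻¹
ΔT = η·γ̇²·t_res / (ρ·cp) = 5234 · (22.202)² · 98.487 / (1141 · 1843) = 120.833 K

value=120.8 K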